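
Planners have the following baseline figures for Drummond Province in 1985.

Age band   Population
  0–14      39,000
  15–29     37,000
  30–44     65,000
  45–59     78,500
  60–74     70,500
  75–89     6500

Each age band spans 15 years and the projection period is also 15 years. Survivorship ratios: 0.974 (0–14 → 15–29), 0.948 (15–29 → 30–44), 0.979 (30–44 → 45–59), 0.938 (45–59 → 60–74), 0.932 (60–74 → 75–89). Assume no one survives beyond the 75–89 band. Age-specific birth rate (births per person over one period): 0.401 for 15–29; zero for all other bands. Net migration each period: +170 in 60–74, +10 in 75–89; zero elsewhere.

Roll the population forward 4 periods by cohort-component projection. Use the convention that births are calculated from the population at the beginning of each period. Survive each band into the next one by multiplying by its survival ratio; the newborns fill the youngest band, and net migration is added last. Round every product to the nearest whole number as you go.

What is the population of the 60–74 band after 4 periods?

After projecting period 1:
Births: 37000 * 0.401 = 14837
15–29: 39000 * 0.974 = 37986
30–44: 37000 * 0.948 = 35076
45–59: 65000 * 0.979 = 63635
60–74: 78500 * 0.938 = 73633
75–89: 70500 * 0.932 = 65706
Net migration: 60–74 + 170 → 73803; 75–89 + 10 → 65716
→ [14837, 37986, 35076, 63635, 73803, 65716]
After projecting period 2:
Births: 37986 * 0.401 = 15232
15–29: 14837 * 0.974 = 14451
30–44: 37986 * 0.948 = 36011
45–59: 35076 * 0.979 = 34339
60–74: 63635 * 0.938 = 59690
75–89: 73803 * 0.932 = 68784
Net migration: 60–74 + 170 → 59860; 75–89 + 10 → 68794
→ [15232, 14451, 36011, 34339, 59860, 68794]
After projecting period 3:
Births: 14451 * 0.401 = 5795
15–29: 15232 * 0.974 = 14836
30–44: 14451 * 0.948 = 13700
45–59: 36011 * 0.979 = 35255
60–74: 34339 * 0.938 = 32210
75–89: 59860 * 0.932 = 55790
Net migration: 60–74 + 170 → 32380; 75–89 + 10 → 55800
→ [5795, 14836, 13700, 35255, 32380, 55800]
After projecting period 4:
Births: 14836 * 0.401 = 5949
15–29: 5795 * 0.974 = 5644
30–44: 14836 * 0.948 = 14065
45–59: 13700 * 0.979 = 13412
60–74: 35255 * 0.938 = 33069
75–89: 32380 * 0.932 = 30178
Net migration: 60–74 + 170 → 33239; 75–89 + 10 → 30188
→ [5949, 5644, 14065, 13412, 33239, 30188]

33239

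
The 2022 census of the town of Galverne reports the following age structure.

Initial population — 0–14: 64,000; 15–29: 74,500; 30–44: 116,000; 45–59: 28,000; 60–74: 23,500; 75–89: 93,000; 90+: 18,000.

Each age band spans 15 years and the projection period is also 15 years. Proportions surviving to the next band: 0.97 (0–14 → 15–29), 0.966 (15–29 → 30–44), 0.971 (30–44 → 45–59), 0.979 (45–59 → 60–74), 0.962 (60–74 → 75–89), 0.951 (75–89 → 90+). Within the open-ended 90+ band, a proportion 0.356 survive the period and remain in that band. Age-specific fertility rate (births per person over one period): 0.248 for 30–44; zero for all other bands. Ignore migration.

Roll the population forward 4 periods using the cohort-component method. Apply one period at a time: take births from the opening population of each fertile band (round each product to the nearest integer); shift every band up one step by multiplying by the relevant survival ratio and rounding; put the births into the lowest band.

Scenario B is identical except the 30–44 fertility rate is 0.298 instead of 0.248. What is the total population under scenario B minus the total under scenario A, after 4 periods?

14527

Numbering the bands 1..7 from youngest to oldest:
— Period 1 —
Births: 116000 * 0.248 = 28768
Band 2: 64000 * 0.97 = 62080
Band 3: 74500 * 0.966 = 71967
Band 4: 116000 * 0.971 = 112636
Band 5: 28000 * 0.979 = 27412
Band 6: 23500 * 0.962 = 22607
Band 7: 93000 * 0.951 + 18000 * 0.356 = 88443 + 6408 = 94851
Population now: 0–14=28768, 15–29=62080, 30–44=71967, 45–59=112636, 60–74=27412, 75–89=22607, 90+=94851
— Period 2 —
Births: 71967 * 0.248 = 17848
Band 2: 28768 * 0.97 = 27905
Band 3: 62080 * 0.966 = 59969
Band 4: 71967 * 0.971 = 69880
Band 5: 112636 * 0.979 = 110271
Band 6: 27412 * 0.962 = 26370
Band 7: 22607 * 0.951 + 94851 * 0.356 = 21499 + 33767 = 55266
Population now: 0–14=17848, 15–29=27905, 30–44=59969, 45–59=69880, 60–74=110271, 75–89=26370, 90+=55266
— Period 3 —
Births: 59969 * 0.248 = 14872
Band 2: 17848 * 0.97 = 17313
Band 3: 27905 * 0.966 = 26956
Band 4: 59969 * 0.971 = 58230
Band 5: 69880 * 0.979 = 68413
Band 6: 110271 * 0.962 = 106081
Band 7: 26370 * 0.951 + 55266 * 0.356 = 25078 + 19675 = 44753
Population now: 0–14=14872, 15–29=17313, 30–44=26956, 45–59=58230, 60–74=68413, 75–89=106081, 90+=44753
— Period 4 —
Births: 26956 * 0.248 = 6685
Band 2: 14872 * 0.97 = 14426
Band 3: 17313 * 0.966 = 16724
Band 4: 26956 * 0.971 = 26174
Band 5: 58230 * 0.979 = 57007
Band 6: 68413 * 0.962 = 65813
Band 7: 106081 * 0.951 + 44753 * 0.356 = 100883 + 15932 = 116815
Population now: 0–14=6685, 15–29=14426, 30–44=16724, 45–59=26174, 60–74=57007, 75–89=65813, 90+=116815
Scenario A total after 4 periods: 303644
Scenario B projection —
— Period 1 —
Births: 116000 * 0.298 = 34568
Band 2: 64000 * 0.97 = 62080
Band 3: 74500 * 0.966 = 71967
Band 4: 116000 * 0.971 = 112636
Band 5: 28000 * 0.979 = 27412
Band 6: 23500 * 0.962 = 22607
Band 7: 93000 * 0.951 + 18000 * 0.356 = 88443 + 6408 = 94851
Population now: 0–14=34568, 15–29=62080, 30–44=71967, 45–59=112636, 60–74=27412, 75–89=22607, 90+=94851
— Period 2 —
Births: 71967 * 0.298 = 21446
Band 2: 34568 * 0.97 = 33531
Band 3: 62080 * 0.966 = 59969
Band 4: 71967 * 0.971 = 69880
Band 5: 112636 * 0.979 = 110271
Band 6: 27412 * 0.962 = 26370
Band 7: 22607 * 0.951 + 94851 * 0.356 = 21499 + 33767 = 55266
Population now: 0–14=21446, 15–29=33531, 30–44=59969, 45–59=69880, 60–74=110271, 75–89=26370, 90+=55266
— Period 3 —
Births: 59969 * 0.298 = 17871
Band 2: 21446 * 0.97 = 20803
Band 3: 33531 * 0.966 = 32391
Band 4: 59969 * 0.971 = 58230
Band 5: 69880 * 0.979 = 68413
Band 6: 110271 * 0.962 = 106081
Band 7: 26370 * 0.951 + 55266 * 0.356 = 25078 + 19675 = 44753
Population now: 0–14=17871, 15–29=20803, 30–44=32391, 45–59=58230, 60–74=68413, 75–89=106081, 90+=44753
— Period 4 —
Births: 32391 * 0.298 = 9653
Band 2: 17871 * 0.97 = 17335
Band 3: 20803 * 0.966 = 20096
Band 4: 32391 * 0.971 = 31452
Band 5: 58230 * 0.979 = 57007
Band 6: 68413 * 0.962 = 65813
Band 7: 106081 * 0.951 + 44753 * 0.356 = 100883 + 15932 = 116815
Population now: 0–14=9653, 15–29=17335, 30–44=20096, 45–59=31452, 60–74=57007, 75–89=65813, 90+=116815
Scenario B total after 4 periods: 318171
Difference B − A = 318171 − 303644 = 14527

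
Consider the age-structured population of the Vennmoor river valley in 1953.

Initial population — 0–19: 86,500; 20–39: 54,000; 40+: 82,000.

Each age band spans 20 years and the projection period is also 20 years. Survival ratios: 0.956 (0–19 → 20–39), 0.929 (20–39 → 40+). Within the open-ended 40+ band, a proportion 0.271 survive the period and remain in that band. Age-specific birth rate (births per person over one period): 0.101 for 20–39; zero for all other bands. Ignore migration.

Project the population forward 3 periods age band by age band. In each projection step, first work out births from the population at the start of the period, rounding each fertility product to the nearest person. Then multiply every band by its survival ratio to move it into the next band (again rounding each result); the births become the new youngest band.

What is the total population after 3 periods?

After projecting period 1:
Births: 54000 × 0.101 = 5454
20–39: 86500 × 0.956 = 82694
40+: 54000 × 0.929 + 82000 × 0.271 = 50166 + 22222 = 72388
Population now: 0–19=5454, 20–39=82694, 40+=72388
After projecting period 2:
Births: 82694 × 0.101 = 8352
20–39: 5454 × 0.956 = 5214
40+: 82694 × 0.929 + 72388 × 0.271 = 76823 + 19617 = 96440
Population now: 0–19=8352, 20–39=5214, 40+=96440
After projecting period 3:
Births: 5214 × 0.101 = 527
20–39: 8352 × 0.956 = 7985
40+: 5214 × 0.929 + 96440 × 0.271 = 4844 + 26135 = 30979
Population now: 0–19=527, 20–39=7985, 40+=30979
Total after period 3: 527 + 7985 + 30979 = 39491

39491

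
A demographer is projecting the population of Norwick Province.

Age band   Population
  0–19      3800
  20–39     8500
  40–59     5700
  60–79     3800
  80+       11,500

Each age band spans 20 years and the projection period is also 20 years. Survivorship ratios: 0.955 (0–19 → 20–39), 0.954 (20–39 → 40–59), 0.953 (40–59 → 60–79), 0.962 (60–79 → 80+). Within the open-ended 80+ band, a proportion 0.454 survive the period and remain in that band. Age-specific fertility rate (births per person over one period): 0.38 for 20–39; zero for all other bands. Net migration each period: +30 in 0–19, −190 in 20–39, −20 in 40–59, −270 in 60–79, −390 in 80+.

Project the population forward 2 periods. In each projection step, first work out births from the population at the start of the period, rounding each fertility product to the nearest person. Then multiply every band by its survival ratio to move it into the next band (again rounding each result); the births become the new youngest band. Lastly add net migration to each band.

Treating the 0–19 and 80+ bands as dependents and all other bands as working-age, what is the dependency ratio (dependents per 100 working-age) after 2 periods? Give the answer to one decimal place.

— Period 1 —
Births: 8500 × 0.38 = 3230
20–39: 3800 × 0.955 = 3629
40–59: 8500 × 0.954 = 8109
60–79: 5700 × 0.953 = 5432
80+: 3800 × 0.962 + 11500 × 0.454 = 3656 + 5221 = 8877
Net migration: 0–19 + 30 → 3260; 20–39 − 190 → 3439; 40–59 − 20 → 8089; 60–79 − 270 → 5162; 80+ − 390 → 8487
End of period: [3260, 3439, 8089, 5162, 8487]
— Period 2 —
Births: 3439 × 0.38 = 1307
20–39: 3260 × 0.955 = 3113
40–59: 3439 × 0.954 = 3281
60–79: 8089 × 0.953 = 7709
80+: 5162 × 0.962 + 8487 × 0.454 = 4966 + 3853 = 8819
Net migration: 0–19 + 30 → 1337; 20–39 − 190 → 2923; 40–59 − 20 → 3261; 60–79 − 270 → 7439; 80+ − 390 → 8429
End of period: [1337, 2923, 3261, 7439, 8429]
Dependents (band 0–19 + band 80+) = 1337 + 8429 = 9766; working-age = 13623; ratio = 9766/13623 × 100 = 71.7

71.7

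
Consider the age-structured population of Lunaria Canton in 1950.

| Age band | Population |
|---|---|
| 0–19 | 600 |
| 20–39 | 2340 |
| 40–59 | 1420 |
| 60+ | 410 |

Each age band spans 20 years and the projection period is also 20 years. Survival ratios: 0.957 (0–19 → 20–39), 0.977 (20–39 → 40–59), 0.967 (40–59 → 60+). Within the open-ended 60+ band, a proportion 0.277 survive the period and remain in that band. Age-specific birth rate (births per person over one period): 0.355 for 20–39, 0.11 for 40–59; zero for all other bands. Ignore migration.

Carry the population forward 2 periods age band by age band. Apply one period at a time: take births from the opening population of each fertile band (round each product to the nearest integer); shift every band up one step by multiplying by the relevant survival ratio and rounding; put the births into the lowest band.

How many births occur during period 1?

[period 1]
Births: 2340 × 0.355 = 831  |  1420 × 0.11 = 156 → 987
20–39: 600 × 0.957 = 574
40–59: 2340 × 0.977 = 2286
60+: 1420 × 0.967 + 410 × 0.277 = 1373 + 114 = 1487
Population now: 0–19=987, 20–39=574, 40–59=2286, 60+=1487

987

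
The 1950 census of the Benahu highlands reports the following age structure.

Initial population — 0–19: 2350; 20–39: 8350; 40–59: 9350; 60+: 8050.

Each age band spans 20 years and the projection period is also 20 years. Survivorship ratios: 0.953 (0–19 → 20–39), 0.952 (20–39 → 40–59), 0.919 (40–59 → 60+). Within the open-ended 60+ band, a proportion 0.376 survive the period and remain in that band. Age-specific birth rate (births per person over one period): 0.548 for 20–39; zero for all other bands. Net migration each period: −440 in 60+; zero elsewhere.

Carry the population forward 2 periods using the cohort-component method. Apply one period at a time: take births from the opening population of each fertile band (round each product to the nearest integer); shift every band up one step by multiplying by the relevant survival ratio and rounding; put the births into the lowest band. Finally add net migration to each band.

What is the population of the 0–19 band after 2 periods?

— Period 1 —
Births: 8350 × 0.548 = 4576
20–39: 2350 × 0.953 = 2240
40–59: 8350 × 0.952 = 7949
60+: 9350 × 0.919 + 8050 × 0.376 = 8593 + 3027 = 11620
Net migration: 60+ − 440 → 11180
Population now: 0–19=4576, 20–39=2240, 40–59=7949, 60+=11180
— Period 2 —
Births: 2240 × 0.548 = 1228
20–39: 4576 × 0.953 = 4361
40–59: 2240 × 0.952 = 2132
60+: 7949 × 0.919 + 11180 × 0.376 = 7305 + 4204 = 11509
Net migration: 60+ − 440 → 11069
Population now: 0–19=1228, 20–39=4361, 40–59=2132, 60+=11069

1228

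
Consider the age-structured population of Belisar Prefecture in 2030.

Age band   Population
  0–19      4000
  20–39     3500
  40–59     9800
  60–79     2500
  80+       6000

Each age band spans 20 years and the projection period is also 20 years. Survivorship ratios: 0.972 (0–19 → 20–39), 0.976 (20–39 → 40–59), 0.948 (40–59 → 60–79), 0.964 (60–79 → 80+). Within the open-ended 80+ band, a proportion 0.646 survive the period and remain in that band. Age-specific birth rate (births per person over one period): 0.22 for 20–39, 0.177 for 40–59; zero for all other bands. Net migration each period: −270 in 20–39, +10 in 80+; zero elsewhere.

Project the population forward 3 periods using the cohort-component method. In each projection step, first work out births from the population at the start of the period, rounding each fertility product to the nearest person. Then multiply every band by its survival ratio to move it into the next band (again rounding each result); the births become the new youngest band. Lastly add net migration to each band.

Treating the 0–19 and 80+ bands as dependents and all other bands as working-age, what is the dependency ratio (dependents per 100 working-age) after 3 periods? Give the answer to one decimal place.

Call the bands 1 to 5, youngest first.
After projecting period 1:
Births: 3500 * 0.22 = 770  |  9800 * 0.177 = 1735 → 2505
Band 2: 4000 * 0.972 = 3888
Band 3: 3500 * 0.976 = 3416
Band 4: 9800 * 0.948 = 9290
Band 5: 2500 * 0.964 + 6000 * 0.646 = 2410 + 3876 = 6286
Net migration: Band 2 − 270 → 3618; Band 5 + 10 → 6296
Giving 2505 / 3618 / 3416 / 9290 / 6296.
After projecting period 2:
Births: 3618 * 0.22 = 796  |  3416 * 0.177 = 605 → 1401
Band 2: 2505 * 0.972 = 2435
Band 3: 3618 * 0.976 = 3531
Band 4: 3416 * 0.948 = 3238
Band 5: 9290 * 0.964 + 6296 * 0.646 = 8956 + 4067 = 13023
Net migration: Band 2 − 270 → 2165; Band 5 + 10 → 13033
Giving 1401 / 2165 / 3531 / 3238 / 13033.
After projecting period 3:
Births: 2165 * 0.22 = 476  |  3531 * 0.177 = 625 → 1101
Band 2: 1401 * 0.972 = 1362
Band 3: 2165 * 0.976 = 2113
Band 4: 3531 * 0.948 = 3347
Band 5: 3238 * 0.964 + 13033 * 0.646 = 3121 + 8419 = 11540
Net migration: Band 2 − 270 → 1092; Band 5 + 10 → 11550
Giving 1101 / 1092 / 2113 / 3347 / 11550.
Dependents (band 0–19 + band 80+) = 1101 + 11550 = 12651; working-age = 6552; ratio = 12651/6552 × 100 = 193.1

193.1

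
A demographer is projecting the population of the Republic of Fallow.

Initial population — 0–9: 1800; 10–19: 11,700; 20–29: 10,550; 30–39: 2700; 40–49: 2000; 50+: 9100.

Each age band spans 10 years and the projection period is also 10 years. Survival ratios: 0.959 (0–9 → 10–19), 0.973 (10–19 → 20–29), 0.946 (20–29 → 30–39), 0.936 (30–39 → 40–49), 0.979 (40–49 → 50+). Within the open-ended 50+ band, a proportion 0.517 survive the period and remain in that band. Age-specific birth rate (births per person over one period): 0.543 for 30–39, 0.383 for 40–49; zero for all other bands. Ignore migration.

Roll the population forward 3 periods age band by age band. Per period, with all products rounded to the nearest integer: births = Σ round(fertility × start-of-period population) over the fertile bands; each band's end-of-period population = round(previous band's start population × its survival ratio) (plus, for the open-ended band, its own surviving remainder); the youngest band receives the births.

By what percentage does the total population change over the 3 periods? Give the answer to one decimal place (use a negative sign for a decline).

9.7

Let band 1 be 0–9 through band 6 = 50+.
— Period 1 —
Births: 2700 × 0.543 = 1466, 2000 × 0.383 = 766 — total 2232
Band 2: 1800 × 0.959 = 1726
Band 3: 11700 × 0.973 = 11384
Band 4: 10550 × 0.946 = 9980
Band 5: 2700 × 0.936 = 2527
Band 6: 2000 × 0.979 + 9100 × 0.517 = 1958 + 4705 = 6663
Giving 2232 / 1726 / 11384 / 9980 / 2527 / 6663.
— Period 2 —
Births: 9980 × 0.543 = 5419, 2527 × 0.383 = 968 — total 6387
Band 2: 2232 × 0.959 = 2140
Band 3: 1726 × 0.973 = 1679
Band 4: 11384 × 0.946 = 10769
Band 5: 9980 × 0.936 = 9341
Band 6: 2527 × 0.979 + 6663 × 0.517 = 2474 + 3445 = 5919
Giving 6387 / 2140 / 1679 / 10769 / 9341 / 5919.
— Period 3 —
Births: 10769 × 0.543 = 5848, 9341 × 0.383 = 3578 — total 9426
Band 2: 6387 × 0.959 = 6125
Band 3: 2140 × 0.973 = 2082
Band 4: 1679 × 0.946 = 1588
Band 5: 10769 × 0.936 = 10080
Band 6: 9341 × 0.979 + 5919 × 0.517 = 9145 + 3060 = 12205
Giving 9426 / 6125 / 2082 / 1588 / 10080 / 12205.
Total: 37850 → 41506; change = 3656; percentage change = 9.7%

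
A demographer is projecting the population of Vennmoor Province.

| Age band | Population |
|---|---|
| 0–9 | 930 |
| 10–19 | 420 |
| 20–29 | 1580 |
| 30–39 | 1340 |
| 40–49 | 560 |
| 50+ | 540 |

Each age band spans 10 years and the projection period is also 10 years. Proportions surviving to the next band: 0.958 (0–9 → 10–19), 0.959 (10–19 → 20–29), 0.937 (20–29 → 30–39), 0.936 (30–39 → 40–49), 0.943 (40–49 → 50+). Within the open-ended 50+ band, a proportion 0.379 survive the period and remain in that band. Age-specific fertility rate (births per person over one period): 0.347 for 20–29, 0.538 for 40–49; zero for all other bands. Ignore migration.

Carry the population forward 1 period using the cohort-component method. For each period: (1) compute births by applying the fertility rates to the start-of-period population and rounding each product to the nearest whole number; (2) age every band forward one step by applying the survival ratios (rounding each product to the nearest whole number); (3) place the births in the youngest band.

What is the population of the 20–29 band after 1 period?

403

[period 1]
Births: 1580 * 0.347 = 548 ; 560 * 0.538 = 301 — total 849
10–19: 930 * 0.958 = 891
20–29: 420 * 0.959 = 403
30–39: 1580 * 0.937 = 1480
40–49: 1340 * 0.936 = 1254
50+: 560 * 0.943 + 540 * 0.379 = 528 + 205 = 733
Population now: 0–9=849, 10–19=891, 20–29=403, 30–39=1480, 40–49=1254, 50+=733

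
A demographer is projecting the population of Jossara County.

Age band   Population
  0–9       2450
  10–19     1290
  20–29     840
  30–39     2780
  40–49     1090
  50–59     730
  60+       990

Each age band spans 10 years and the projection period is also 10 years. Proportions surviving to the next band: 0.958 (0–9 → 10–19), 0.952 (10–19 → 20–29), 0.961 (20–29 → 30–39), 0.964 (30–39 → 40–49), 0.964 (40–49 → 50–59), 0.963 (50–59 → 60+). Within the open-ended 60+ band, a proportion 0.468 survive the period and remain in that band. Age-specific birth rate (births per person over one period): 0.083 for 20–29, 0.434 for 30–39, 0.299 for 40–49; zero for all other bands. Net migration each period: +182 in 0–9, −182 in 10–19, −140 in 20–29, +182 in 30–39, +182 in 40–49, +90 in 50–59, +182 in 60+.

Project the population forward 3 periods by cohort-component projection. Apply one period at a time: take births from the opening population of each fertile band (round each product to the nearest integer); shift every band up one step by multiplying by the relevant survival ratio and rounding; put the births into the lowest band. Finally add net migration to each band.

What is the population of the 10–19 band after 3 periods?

1310

— Period 1 —
Births: 840 × 0.083 = 70, 2780 × 0.434 = 1207, 1090 × 0.299 = 326 → total 1603
10–19: 2450 × 0.958 = 2347
20–29: 1290 × 0.952 = 1228
30–39: 840 × 0.961 = 807
40–49: 2780 × 0.964 = 2680
50–59: 1090 × 0.964 = 1051
60+: 730 × 0.963 + 990 × 0.468 = 703 + 463 = 1166
Net migration: 0–9 + 182 → 1785; 10–19 − 182 → 2165; 20–29 − 140 → 1088; 30–39 + 182 → 989; 40–49 + 182 → 2862; 50–59 + 90 → 1141; 60+ + 182 → 1348
→ [1785, 2165, 1088, 989, 2862, 1141, 1348]
— Period 2 —
Births: 1088 × 0.083 = 90, 989 × 0.434 = 429, 2862 × 0.299 = 856 → total 1375
10–19: 1785 × 0.958 = 1710
20–29: 2165 × 0.952 = 2061
30–39: 1088 × 0.961 = 1046
40–49: 989 × 0.964 = 953
50–59: 2862 × 0.964 = 2759
60+: 1141 × 0.963 + 1348 × 0.468 = 1099 + 631 = 1730
Net migration: 0–9 + 182 → 1557; 10–19 − 182 → 1528; 20–29 − 140 → 1921; 30–39 + 182 → 1228; 40–49 + 182 → 1135; 50–59 + 90 → 2849; 60+ + 182 → 1912
→ [1557, 1528, 1921, 1228, 1135, 2849, 1912]
— Period 3 —
Births: 1921 × 0.083 = 159, 1228 × 0.434 = 533, 1135 × 0.299 = 339 → total 1031
10–19: 1557 × 0.958 = 1492
20–29: 1528 × 0.952 = 1455
30–39: 1921 × 0.961 = 1846
40–49: 1228 × 0.964 = 1184
50–59: 1135 × 0.964 = 1094
60+: 2849 × 0.963 + 1912 × 0.468 = 2744 + 895 = 3639
Net migration: 0–9 + 182 → 1213; 10–19 − 182 → 1310; 20–29 − 140 → 1315; 30–39 + 182 → 2028; 40–49 + 182 → 1366; 50–59 + 90 → 1184; 60+ + 182 → 3821
→ [1213, 1310, 1315, 2028, 1366, 1184, 3821]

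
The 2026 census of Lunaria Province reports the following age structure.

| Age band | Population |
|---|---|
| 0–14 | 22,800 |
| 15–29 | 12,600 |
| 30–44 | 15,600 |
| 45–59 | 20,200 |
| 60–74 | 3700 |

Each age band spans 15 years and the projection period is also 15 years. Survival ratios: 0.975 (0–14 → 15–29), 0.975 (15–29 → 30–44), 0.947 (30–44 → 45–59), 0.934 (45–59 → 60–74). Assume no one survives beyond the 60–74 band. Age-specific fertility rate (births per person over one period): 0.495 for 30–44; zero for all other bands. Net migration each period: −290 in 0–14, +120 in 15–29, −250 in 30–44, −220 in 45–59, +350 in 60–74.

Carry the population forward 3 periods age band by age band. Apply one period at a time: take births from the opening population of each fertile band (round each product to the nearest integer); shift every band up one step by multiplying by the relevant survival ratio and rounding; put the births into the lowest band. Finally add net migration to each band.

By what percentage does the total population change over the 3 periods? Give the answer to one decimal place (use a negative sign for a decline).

(Bands numbered youngest = 1 to oldest = 5.)
Period 1.
Births: 15600 * 0.495 = 7722
Band 2: 22800 * 0.975 = 22230
Band 3: 12600 * 0.975 = 12285
Band 4: 15600 * 0.947 = 14773
Band 5: 20200 * 0.934 = 18867
Net migration: Band 1 − 290 → 7432; Band 2 + 120 → 22350; Band 3 − 250 → 12035; Band 4 − 220 → 14553; Band 5 + 350 → 19217
→ [7432, 22350, 12035, 14553, 19217]
Period 2.
Births: 12035 * 0.495 = 5957
Band 2: 7432 * 0.975 = 7246
Band 3: 22350 * 0.975 = 21791
Band 4: 12035 * 0.947 = 11397
Band 5: 14553 * 0.934 = 13593
Net migration: Band 1 − 290 → 5667; Band 2 + 120 → 7366; Band 3 − 250 → 21541; Band 4 − 220 → 11177; Band 5 + 350 → 13943
→ [5667, 7366, 21541, 11177, 13943]
Period 3.
Births: 21541 * 0.495 = 10663
Band 2: 5667 * 0.975 = 5525
Band 3: 7366 * 0.975 = 7182
Band 4: 21541 * 0.947 = 20399
Band 5: 11177 * 0.934 = 10439
Net migration: Band 1 − 290 → 10373; Band 2 + 120 → 5645; Band 3 − 250 → 6932; Band 4 − 220 → 20179; Band 5 + 350 → 10789
→ [10373, 5645, 6932, 20179, 10789]
Total: 74900 → 53918; change = -20982; percentage change = -28.0%

-28.0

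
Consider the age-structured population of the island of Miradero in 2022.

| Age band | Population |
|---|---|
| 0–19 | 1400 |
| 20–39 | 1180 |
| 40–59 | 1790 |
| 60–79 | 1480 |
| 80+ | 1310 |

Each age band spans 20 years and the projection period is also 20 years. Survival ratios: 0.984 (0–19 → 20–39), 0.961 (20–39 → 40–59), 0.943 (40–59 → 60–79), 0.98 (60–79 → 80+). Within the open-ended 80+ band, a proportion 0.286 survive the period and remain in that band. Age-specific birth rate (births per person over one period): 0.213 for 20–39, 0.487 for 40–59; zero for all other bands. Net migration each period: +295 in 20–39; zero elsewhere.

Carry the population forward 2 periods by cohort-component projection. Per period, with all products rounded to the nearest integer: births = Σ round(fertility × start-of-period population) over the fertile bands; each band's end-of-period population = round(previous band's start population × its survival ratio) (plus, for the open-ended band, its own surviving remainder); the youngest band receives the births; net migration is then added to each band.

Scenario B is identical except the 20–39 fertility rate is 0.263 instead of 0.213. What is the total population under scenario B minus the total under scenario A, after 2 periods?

142

Let group 1 be 0–19 through group 5 = 80+.
After projecting period 1:
Births: 1180 × 0.213 = 251  |  1790 × 0.487 = 872 ⇒ total 1123
Group 2: 1400 × 0.984 = 1378
Group 3: 1180 × 0.961 = 1134
Group 4: 1790 × 0.943 = 1688
Group 5: 1480 × 0.98 + 1310 × 0.286 = 1450 + 375 = 1825
Net migration: Group 2 + 295 → 1673
Giving 1123 / 1673 / 1134 / 1688 / 1825.
After projecting period 2:
Births: 1673 × 0.213 = 356  |  1134 × 0.487 = 552 ⇒ total 908
Group 2: 1123 × 0.984 = 1105
Group 3: 1673 × 0.961 = 1608
Group 4: 1134 × 0.943 = 1069
Group 5: 1688 × 0.98 + 1825 × 0.286 = 1654 + 522 = 2176
Net migration: Group 2 + 295 → 1400
Giving 908 / 1400 / 1608 / 1069 / 2176.
Scenario A total after 2 periods: 7161
Scenario B projection —
After projecting period 1:
Births: 1180 × 0.263 = 310  |  1790 × 0.487 = 872 ⇒ total 1182
Group 2: 1400 × 0.984 = 1378
Group 3: 1180 × 0.961 = 1134
Group 4: 1790 × 0.943 = 1688
Group 5: 1480 × 0.98 + 1310 × 0.286 = 1450 + 375 = 1825
Net migration: Group 2 + 295 → 1673
Giving 1182 / 1673 / 1134 / 1688 / 1825.
After projecting period 2:
Births: 1673 × 0.263 = 440  |  1134 × 0.487 = 552 ⇒ total 992
Group 2: 1182 × 0.984 = 1163
Group 3: 1673 × 0.961 = 1608
Group 4: 1134 × 0.943 = 1069
Group 5: 1688 × 0.98 + 1825 × 0.286 = 1654 + 522 = 2176
Net migration: Group 2 + 295 → 1458
Giving 992 / 1458 / 1608 / 1069 / 2176.
Scenario B total after 2 periods: 7303
Difference B − A = 7303 − 7161 = 142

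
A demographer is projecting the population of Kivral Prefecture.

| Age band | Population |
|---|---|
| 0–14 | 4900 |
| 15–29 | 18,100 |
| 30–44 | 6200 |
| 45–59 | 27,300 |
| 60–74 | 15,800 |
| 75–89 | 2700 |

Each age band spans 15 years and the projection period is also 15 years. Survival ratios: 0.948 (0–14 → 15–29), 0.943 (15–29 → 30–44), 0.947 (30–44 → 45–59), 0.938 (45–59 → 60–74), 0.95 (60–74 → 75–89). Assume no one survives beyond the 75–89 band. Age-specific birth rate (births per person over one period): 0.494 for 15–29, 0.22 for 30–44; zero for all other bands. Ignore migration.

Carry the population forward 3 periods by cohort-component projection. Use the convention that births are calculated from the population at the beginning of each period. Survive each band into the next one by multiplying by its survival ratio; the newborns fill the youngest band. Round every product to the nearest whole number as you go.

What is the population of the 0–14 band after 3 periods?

5790

Let band 1 be 0–14 through band 6 = 75–89.
Period 1:
Births: 18100 × 0.494 = 8941 ; 6200 × 0.22 = 1364 ⇒ total 10305
Band 2: 4900 × 0.948 = 4645
Band 3: 18100 × 0.943 = 17068
Band 4: 6200 × 0.947 = 5871
Band 5: 27300 × 0.938 = 25607
Band 6: 15800 × 0.95 = 15010
→ [10305, 4645, 17068, 5871, 25607, 15010]
Period 2:
Births: 4645 × 0.494 = 2295 ; 17068 × 0.22 = 3755 ⇒ total 6050
Band 2: 10305 × 0.948 = 9769
Band 3: 4645 × 0.943 = 4380
Band 4: 17068 × 0.947 = 16163
Band 5: 5871 × 0.938 = 5507
Band 6: 25607 × 0.95 = 24327
→ [6050, 9769, 4380, 16163, 5507, 24327]
Period 3:
Births: 9769 × 0.494 = 4826 ; 4380 × 0.22 = 964 ⇒ total 5790
Band 2: 6050 × 0.948 = 5735
Band 3: 9769 × 0.943 = 9212
Band 4: 4380 × 0.947 = 4148
Band 5: 16163 × 0.938 = 15161
Band 6: 5507 × 0.95 = 5232
→ [5790, 5735, 9212, 4148, 15161, 5232]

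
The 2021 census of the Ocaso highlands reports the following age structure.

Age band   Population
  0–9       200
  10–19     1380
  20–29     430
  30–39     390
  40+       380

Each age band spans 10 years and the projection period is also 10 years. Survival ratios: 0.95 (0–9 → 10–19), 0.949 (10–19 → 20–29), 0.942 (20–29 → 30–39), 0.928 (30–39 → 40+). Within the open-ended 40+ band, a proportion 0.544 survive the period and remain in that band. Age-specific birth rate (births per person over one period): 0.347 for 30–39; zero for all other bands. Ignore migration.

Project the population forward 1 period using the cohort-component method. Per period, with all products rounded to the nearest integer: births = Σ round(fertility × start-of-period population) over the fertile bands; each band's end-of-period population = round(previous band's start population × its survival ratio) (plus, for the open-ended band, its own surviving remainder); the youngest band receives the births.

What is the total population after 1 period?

2609

Period 1.
Births: 390 * 0.347 = 135
10–19: 200 * 0.95 = 190
20–29: 1380 * 0.949 = 1310
30–39: 430 * 0.942 = 405
40+: 390 * 0.928 + 380 * 0.544 = 362 + 207 = 569
Giving 135 / 190 / 1310 / 405 / 569.
Total after period 1: 135 + 190 + 1310 + 405 + 569 = 2609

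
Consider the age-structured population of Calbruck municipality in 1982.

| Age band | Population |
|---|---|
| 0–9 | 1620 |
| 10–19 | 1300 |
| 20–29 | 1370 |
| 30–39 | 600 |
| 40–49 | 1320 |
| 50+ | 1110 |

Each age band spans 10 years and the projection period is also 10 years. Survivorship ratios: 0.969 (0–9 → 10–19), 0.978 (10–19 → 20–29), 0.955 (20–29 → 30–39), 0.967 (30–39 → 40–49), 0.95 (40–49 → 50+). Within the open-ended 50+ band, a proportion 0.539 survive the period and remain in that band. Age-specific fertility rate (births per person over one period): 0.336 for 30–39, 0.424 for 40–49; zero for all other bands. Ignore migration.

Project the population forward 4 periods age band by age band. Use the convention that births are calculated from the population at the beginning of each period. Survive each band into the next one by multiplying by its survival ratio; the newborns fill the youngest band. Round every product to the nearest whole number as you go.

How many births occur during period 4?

991

Let group 1 be 0–9 through group 6 = 50+.
Period 1:
Births: 600 * 0.336 = 202 ; 1320 * 0.424 = 560 ⇒ total 762
Group 2: 1620 * 0.969 = 1570
Group 3: 1300 * 0.978 = 1271
Group 4: 1370 * 0.955 = 1308
Group 5: 600 * 0.967 = 580
Group 6: 1320 * 0.95 + 1110 * 0.539 = 1254 + 598 = 1852
Population now: 0–9=762, 10–19=1570, 20–29=1271, 30–39=1308, 40–49=580, 50+=1852
Period 2:
Births: 1308 * 0.336 = 439 ; 580 * 0.424 = 246 ⇒ total 685
Group 2: 762 * 0.969 = 738
Group 3: 1570 * 0.978 = 1535
Group 4: 1271 * 0.955 = 1214
Group 5: 1308 * 0.967 = 1265
Group 6: 580 * 0.95 + 1852 * 0.539 = 551 + 998 = 1549
Population now: 0–9=685, 10–19=738, 20–29=1535, 30–39=1214, 40–49=1265, 50+=1549
Period 3:
Births: 1214 * 0.336 = 408 ; 1265 * 0.424 = 536 ⇒ total 944
Group 2: 685 * 0.969 = 664
Group 3: 738 * 0.978 = 722
Group 4: 1535 * 0.955 = 1466
Group 5: 1214 * 0.967 = 1174
Group 6: 1265 * 0.95 + 1549 * 0.539 = 1202 + 835 = 2037
Population now: 0–9=944, 10–19=664, 20–29=722, 30–39=1466, 40–49=1174, 50+=2037
Period 4:
Births: 1466 * 0.336 = 493 ; 1174 * 0.424 = 498 ⇒ total 991
Group 2: 944 * 0.969 = 915
Group 3: 664 * 0.978 = 649
Group 4: 722 * 0.955 = 690
Group 5: 1466 * 0.967 = 1418
Group 6: 1174 * 0.95 + 2037 * 0.539 = 1115 + 1098 = 2213
Population now: 0–9=991, 10–19=915, 20–29=649, 30–39=690, 40–49=1418, 50+=2213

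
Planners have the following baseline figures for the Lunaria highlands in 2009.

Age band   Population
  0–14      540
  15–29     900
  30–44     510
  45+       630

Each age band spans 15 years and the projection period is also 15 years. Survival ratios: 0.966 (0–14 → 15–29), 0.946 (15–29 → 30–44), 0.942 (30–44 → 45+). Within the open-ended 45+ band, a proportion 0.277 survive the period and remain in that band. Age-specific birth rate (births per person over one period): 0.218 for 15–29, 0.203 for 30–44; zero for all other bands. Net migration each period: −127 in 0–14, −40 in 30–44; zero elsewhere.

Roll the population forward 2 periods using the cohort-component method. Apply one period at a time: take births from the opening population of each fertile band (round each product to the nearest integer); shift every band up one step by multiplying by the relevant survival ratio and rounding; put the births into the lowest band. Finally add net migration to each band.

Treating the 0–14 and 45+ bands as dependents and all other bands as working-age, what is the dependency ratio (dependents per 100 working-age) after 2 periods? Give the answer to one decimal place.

Numbering the bands 1..4 from youngest to oldest:
— Period 1 —
Births: 900 × 0.218 = 196, 510 × 0.203 = 104 → 300
Band 2: 540 × 0.966 = 522
Band 3: 900 × 0.946 = 851
Band 4: 510 × 0.942 + 630 × 0.277 = 480 + 175 = 655
Net migration: Band 1 − 127 → 173; Band 3 − 40 → 811
Giving 173 / 522 / 811 / 655.
— Period 2 —
Births: 522 × 0.218 = 114, 811 × 0.203 = 165 → 279
Band 2: 173 × 0.966 = 167
Band 3: 522 × 0.946 = 494
Band 4: 811 × 0.942 + 655 × 0.277 = 764 + 181 = 945
Net migration: Band 1 − 127 → 152; Band 3 − 40 → 454
Giving 152 / 167 / 454 / 945.
Dependents (band 0–14 + band 45+) = 152 + 945 = 1097; working-age = 621; ratio = 1097/621 × 100 = 176.7

176.7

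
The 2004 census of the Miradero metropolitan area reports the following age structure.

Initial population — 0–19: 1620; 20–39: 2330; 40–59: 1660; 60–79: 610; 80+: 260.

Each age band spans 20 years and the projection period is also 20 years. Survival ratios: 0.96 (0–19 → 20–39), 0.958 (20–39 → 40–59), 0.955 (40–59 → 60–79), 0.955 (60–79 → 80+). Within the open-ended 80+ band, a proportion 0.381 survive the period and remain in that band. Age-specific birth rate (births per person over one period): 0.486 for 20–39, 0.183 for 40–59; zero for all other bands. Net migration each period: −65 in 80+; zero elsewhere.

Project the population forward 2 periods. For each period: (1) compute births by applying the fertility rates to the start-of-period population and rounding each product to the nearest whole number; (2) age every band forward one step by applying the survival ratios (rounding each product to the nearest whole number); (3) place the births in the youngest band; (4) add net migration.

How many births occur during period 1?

1436

(Bands numbered youngest = 1 to oldest = 5.)
Period 1:
Births: 2330 * 0.486 = 1132, 1660 * 0.183 = 304 → total 1436
Band 2: 1620 * 0.96 = 1555
Band 3: 2330 * 0.958 = 2232
Band 4: 1660 * 0.955 = 1585
Band 5: 610 * 0.955 + 260 * 0.381 = 583 + 99 = 682
Net migration: Band 5 − 65 → 617
End of period: [1436, 1555, 2232, 1585, 617]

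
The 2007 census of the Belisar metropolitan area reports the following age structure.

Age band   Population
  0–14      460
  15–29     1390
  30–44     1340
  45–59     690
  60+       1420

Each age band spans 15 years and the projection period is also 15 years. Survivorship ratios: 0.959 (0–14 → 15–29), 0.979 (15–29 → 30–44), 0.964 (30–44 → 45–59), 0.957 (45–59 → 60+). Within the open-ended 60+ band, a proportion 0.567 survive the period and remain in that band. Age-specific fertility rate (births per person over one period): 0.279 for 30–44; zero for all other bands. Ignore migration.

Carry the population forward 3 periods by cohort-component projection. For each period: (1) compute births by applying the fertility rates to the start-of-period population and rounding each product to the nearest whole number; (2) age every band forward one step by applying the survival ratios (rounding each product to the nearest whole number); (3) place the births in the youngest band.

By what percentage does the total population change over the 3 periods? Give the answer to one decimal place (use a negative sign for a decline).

(Groups numbered youngest = 1 to oldest = 5.)
Period 1.
Births: 1340 * 0.279 = 374
Group 2: 460 * 0.959 = 441
Group 3: 1390 * 0.979 = 1361
Group 4: 1340 * 0.964 = 1292
Group 5: 690 * 0.957 + 1420 * 0.567 = 660 + 805 = 1465
Population now: 0–14=374, 15–29=441, 30–44=1361, 45–59=1292, 60+=1465
Period 2.
Births: 1361 * 0.279 = 380
Group 2: 374 * 0.959 = 359
Group 3: 441 * 0.979 = 432
Group 4: 1361 * 0.964 = 1312
Group 5: 1292 * 0.957 + 1465 * 0.567 = 1236 + 831 = 2067
Population now: 0–14=380, 15–29=359, 30–44=432, 45–59=1312, 60+=2067
Period 3.
Births: 432 * 0.279 = 121
Group 2: 380 * 0.959 = 364
Group 3: 359 * 0.979 = 351
Group 4: 432 * 0.964 = 416
Group 5: 1312 * 0.957 + 2067 * 0.567 = 1256 + 1172 = 2428
Population now: 0–14=121, 15–29=364, 30–44=351, 45–59=416, 60+=2428
Total: 5300 → 3680; change = -1620; percentage change = -30.6%

-30.6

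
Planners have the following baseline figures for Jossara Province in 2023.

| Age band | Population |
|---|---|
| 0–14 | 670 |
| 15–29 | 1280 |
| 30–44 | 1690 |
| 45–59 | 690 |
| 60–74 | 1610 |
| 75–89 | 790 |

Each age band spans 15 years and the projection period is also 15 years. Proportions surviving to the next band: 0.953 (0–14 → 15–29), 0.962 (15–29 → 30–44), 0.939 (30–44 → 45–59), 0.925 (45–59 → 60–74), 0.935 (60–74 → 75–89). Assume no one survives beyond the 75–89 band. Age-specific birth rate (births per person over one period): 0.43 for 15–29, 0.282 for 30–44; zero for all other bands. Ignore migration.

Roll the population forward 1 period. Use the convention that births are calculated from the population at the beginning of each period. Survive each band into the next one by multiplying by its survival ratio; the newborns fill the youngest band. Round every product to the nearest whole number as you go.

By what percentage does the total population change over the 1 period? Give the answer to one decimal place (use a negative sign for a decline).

After projecting period 1:
Births: 1280 × 0.43 = 550, 1690 × 0.282 = 477 → 1027
15–29: 670 × 0.953 = 639
30–44: 1280 × 0.962 = 1231
45–59: 1690 × 0.939 = 1587
60–74: 690 × 0.925 = 638
75–89: 1610 × 0.935 = 1505
→ [1027, 639, 1231, 1587, 638, 1505]
Total: 6730 → 6627; change = -103; percentage change = -1.5%

-1.5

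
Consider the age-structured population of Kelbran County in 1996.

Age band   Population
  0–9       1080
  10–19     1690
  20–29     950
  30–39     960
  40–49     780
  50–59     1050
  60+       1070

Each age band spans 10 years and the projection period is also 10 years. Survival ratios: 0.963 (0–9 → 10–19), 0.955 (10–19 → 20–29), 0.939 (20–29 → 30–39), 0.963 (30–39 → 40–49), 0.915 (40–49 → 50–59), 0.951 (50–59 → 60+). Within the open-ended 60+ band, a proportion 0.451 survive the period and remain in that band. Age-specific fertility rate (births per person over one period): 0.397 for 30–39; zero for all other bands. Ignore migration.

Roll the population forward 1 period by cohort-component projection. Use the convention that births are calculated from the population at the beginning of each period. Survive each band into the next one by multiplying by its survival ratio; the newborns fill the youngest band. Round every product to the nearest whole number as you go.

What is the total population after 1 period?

7047

[period 1]
Births: 960 * 0.397 = 381
10–19: 1080 * 0.963 = 1040
20–29: 1690 * 0.955 = 1614
30–39: 950 * 0.939 = 892
40–49: 960 * 0.963 = 924
50–59: 780 * 0.915 = 714
60+: 1050 * 0.951 + 1070 * 0.451 = 999 + 483 = 1482
Population now: 0–9=381, 10–19=1040, 20–29=1614, 30–39=892, 40–49=924, 50–59=714, 60+=1482
Total after period 1: 381 + 1040 + 1614 + 892 + 924 + 714 + 1482 = 7047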